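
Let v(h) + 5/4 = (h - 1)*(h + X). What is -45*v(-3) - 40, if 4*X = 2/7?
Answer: -14305/28 ≈ -510.89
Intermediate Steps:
X = 1/14 (X = (2/7)/4 = (2*(⅐))/4 = (¼)*(2/7) = 1/14 ≈ 0.071429)
v(h) = -5/4 + (-1 + h)*(1/14 + h) (v(h) = -5/4 + (h - 1)*(h + 1/14) = -5/4 + (-1 + h)*(1/14 + h))
-45*v(-3) - 40 = -45*(-37/28 + (-3)² - 13/14*(-3)) - 40 = -45*(-37/28 + 9 + 39/14) - 40 = -45*293/28 - 40 = -13185/28 - 40 = -14305/28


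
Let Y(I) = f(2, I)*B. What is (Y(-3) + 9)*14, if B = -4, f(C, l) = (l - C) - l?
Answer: 238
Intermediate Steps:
f(C, l) = -C
Y(I) = 8 (Y(I) = -1*2*(-4) = -2*(-4) = 8)
(Y(-3) + 9)*14 = (8 + 9)*14 = 17*14 = 238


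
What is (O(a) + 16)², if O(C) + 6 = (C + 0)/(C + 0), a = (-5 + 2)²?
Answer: 121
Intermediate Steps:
a = 9 (a = (-3)² = 9)
O(C) = -5 (O(C) = -6 + (C + 0)/(C + 0) = -6 + C/C = -6 + 1 = -5)
(O(a) + 16)² = (-5 + 16)² = 11² = 121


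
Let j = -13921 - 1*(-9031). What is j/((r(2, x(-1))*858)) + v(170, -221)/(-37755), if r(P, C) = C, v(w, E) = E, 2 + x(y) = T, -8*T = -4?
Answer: 20545153/5398965 ≈ 3.8054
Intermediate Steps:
T = 1/2 (T = -1/8*(-4) = 1/2 ≈ 0.50000)
x(y) = -3/2 (x(y) = -2 + 1/2 = -3/2)
j = -4890 (j = -13921 + 9031 = -4890)
j/((r(2, x(-1))*858)) + v(170, -221)/(-37755) = -4890/((-3/2*858)) - 221/(-37755) = -4890/(-1287) - 221*(-1/37755) = -4890*(-1/1287) + 221/37755 = 1630/429 + 221/37755 = 20545153/5398965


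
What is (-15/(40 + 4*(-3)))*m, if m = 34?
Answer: -255/14 ≈ -18.214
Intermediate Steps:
(-15/(40 + 4*(-3)))*m = (-15/(40 + 4*(-3)))*34 = (-15/(40 - 12))*34 = (-15/28)*34 = ((1/28)*(-15))*34 = -15/28*34 = -255/14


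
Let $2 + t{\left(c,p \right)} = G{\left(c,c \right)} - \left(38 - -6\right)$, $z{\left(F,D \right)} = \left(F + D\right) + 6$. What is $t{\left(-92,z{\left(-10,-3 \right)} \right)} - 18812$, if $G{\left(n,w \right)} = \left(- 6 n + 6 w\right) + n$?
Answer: $-18950$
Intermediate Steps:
$z{\left(F,D \right)} = 6 + D + F$ ($z{\left(F,D \right)} = \left(D + F\right) + 6 = 6 + D + F$)
$G{\left(n,w \right)} = - 5 n + 6 w$
$t{\left(c,p \right)} = -46 + c$ ($t{\left(c,p \right)} = -2 - \left(38 + 6 - c\right) = -2 + \left(c - \left(38 + 6\right)\right) = -2 + \left(c - 44\right) = -2 + \left(-44 + c\right) = -46 + c$)
$t{\left(-92,z{\left(-10,-3 \right)} \right)} - 18812 = \left(-46 - 92\right) - 18812 = -138 - 18812 = -18950$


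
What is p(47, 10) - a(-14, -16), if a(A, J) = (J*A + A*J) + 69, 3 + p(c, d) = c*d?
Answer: -50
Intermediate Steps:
p(c, d) = -3 + c*d
a(A, J) = 69 + 2*A*J (a(A, J) = (A*J + A*J) + 69 = 2*A*J + 69 = 69 + 2*A*J)
p(47, 10) - a(-14, -16) = (-3 + 47*10) - (69 + 2*(-14)*(-16)) = (-3 + 470) - (69 + 448) = 467 - 1*517 = 467 - 517 = -50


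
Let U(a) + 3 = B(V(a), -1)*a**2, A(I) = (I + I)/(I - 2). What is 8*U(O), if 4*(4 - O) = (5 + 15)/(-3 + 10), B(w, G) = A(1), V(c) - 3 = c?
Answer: -9640/49 ≈ -196.73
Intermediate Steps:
A(I) = 2*I/(-2 + I) (A(I) = (2*I)/(-2 + I) = 2*I/(-2 + I))
V(c) = 3 + c
B(w, G) = -2 (B(w, G) = 2*1/(-2 + 1) = 2*1/(-1) = 2*1*(-1) = -2)
O = 23/7 (O = 4 - (5 + 15)/(4*(-3 + 10)) = 4 - 5/7 = 23/7 ≈ 3.2857)
U(a) = -3 - 2*a**2
8*U(O) = 8*(-3 - 2*(23/7)**2) = 8*(-3 - 2*529/49) = 8*(-3 - 1058/49) = 8*(-1205/49) = -9640/49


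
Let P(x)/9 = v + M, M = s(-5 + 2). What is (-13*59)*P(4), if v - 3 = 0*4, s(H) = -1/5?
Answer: -96642/5 ≈ -19328.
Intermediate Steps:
s(H) = -⅕ (s(H) = -1*⅕ = -⅕)
M = -⅕ ≈ -0.20000
v = 3 (v = 3 + 0*4 = 3 + 0 = 3)
P(x) = 126/5 (P(x) = 9*(3 - ⅕) = 9*(14/5) = 126/5)
(-13*59)*P(4) = -13*59*(126/5) = -767*126/5 = -96642/5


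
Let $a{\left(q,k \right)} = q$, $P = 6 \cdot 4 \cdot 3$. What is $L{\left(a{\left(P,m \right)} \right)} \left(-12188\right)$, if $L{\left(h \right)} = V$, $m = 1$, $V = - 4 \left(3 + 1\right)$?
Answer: $195008$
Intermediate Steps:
$V = -16$ ($V = \left(-4\right) 4 = -16$)
$P = 72$ ($P = 24 \cdot 3 = 72$)
$L{\left(h \right)} = -16$
$L{\left(a{\left(P,m \right)} \right)} \left(-12188\right) = \left(-16\right) \left(-12188\right) = 195008$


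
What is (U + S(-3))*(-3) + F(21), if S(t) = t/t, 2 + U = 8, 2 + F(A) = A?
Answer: -2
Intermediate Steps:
F(A) = -2 + A
U = 6 (U = -2 + 8 = 6)
S(t) = 1
(U + S(-3))*(-3) + F(21) = (6 + 1)*(-3) + (-2 + 21) = 7*(-3) + 19 = -21 + 19 = -2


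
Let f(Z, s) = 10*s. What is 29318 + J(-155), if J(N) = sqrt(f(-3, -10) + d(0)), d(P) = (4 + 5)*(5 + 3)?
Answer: 29318 + 2*I*sqrt(7) ≈ 29318.0 + 5.2915*I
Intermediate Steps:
d(P) = 72 (d(P) = 9*8 = 72)
J(N) = 2*I*sqrt(7) (J(N) = sqrt(10*(-10) + 72) = sqrt(-100 + 72) = sqrt(-28) = 2*I*sqrt(7))
29318 + J(-155) = 29318 + 2*I*sqrt(7)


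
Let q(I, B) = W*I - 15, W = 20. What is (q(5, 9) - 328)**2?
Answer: 59049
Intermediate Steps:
q(I, B) = -15 + 20*I (q(I, B) = 20*I - 15 = -15 + 20*I)
(q(5, 9) - 328)**2 = ((-15 + 20*5) - 328)**2 = ((-15 + 100) - 328)**2 = (85 - 328)**2 = (-243)**2 = 59049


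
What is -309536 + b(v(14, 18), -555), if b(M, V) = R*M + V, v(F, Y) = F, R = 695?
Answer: -300361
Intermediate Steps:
b(M, V) = V + 695*M (b(M, V) = 695*M + V = V + 695*M)
-309536 + b(v(14, 18), -555) = -309536 + (-555 + 695*14) = -309536 + (-555 + 9730) = -309536 + 9175 = -300361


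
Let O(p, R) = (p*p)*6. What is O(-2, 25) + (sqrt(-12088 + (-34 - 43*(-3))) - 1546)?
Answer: -1522 + I*sqrt(11993) ≈ -1522.0 + 109.51*I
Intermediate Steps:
O(p, R) = 6*p**2 (O(p, R) = p**2*6 = 6*p**2)
O(-2, 25) + (sqrt(-12088 + (-34 - 43*(-3))) - 1546) = 6*(-2)**2 + (sqrt(-12088 + (-34 - 43*(-3))) - 1546) = 6*4 + (sqrt(-12088 + (-34 + 129)) - 1546) = 24 + (sqrt(-12088 + 95) - 1546) = 24 + (sqrt(-11993) - 1546) = 24 + (I*sqrt(11993) - 1546) = 24 + (-1546 + I*sqrt(11993)) = -1522 + I*sqrt(11993)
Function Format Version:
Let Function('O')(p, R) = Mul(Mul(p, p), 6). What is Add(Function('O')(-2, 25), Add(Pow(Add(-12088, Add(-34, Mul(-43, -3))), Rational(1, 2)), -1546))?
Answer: Add(-1522, Mul(I, Pow(11993, Rational(1, 2)))) ≈ Add(-1522.0, Mul(109.51, I))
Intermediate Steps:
Function('O')(p, R) = Mul(6, Pow(p, 2)) (Function('O')(p, R) = Mul(Pow(p, 2), 6) = Mul(6, Pow(p, 2)))
Add(Function('O')(-2, 25), Add(Pow(Add(-12088, Add(-34, Mul(-43, -3))), Rational(1, 2)), -1546)) = Add(Mul(6, Pow(-2, 2)), Add(Pow(Add(-12088, Add(-34, Mul(-43, -3))), Rational(1, 2)), -1546)) = Add(Mul(6, 4), Add(Pow(Add(-12088, Add(-34, 129)), Rational(1, 2)), -1546)) = Add(24, Add(Pow(Add(-12088, 95), Rational(1, 2)), -1546)) = Add(24, Add(Pow(-11993, Rational(1, 2)), -1546)) = Add(24, Add(Mul(I, Pow(11993, Rational(1, 2))), -1546)) = Add(24, Add(-1546, Mul(I, Pow(11993, Rational(1, 2))))) = Add(-1522, Mul(I, Pow(11993, Rational(1, 2))))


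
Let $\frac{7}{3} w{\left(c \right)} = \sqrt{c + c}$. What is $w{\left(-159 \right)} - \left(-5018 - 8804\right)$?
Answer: $13822 + \frac{3 i \sqrt{318}}{7} \approx 13822.0 + 7.6425 i$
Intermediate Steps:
$w{\left(c \right)} = \frac{3 \sqrt{2} \sqrt{c}}{7}$ ($w{\left(c \right)} = \frac{3 \sqrt{c + c}}{7} = \frac{3 \sqrt{2 c}}{7} = \frac{3 \sqrt{2} \sqrt{c}}{7}$)
$w{\left(-159 \right)} - \left(-5018 - 8804\right) = \frac{3 \sqrt{2} \sqrt{-159}}{7} - \left(-5018 - 8804\right) = \frac{3 \sqrt{2} i \sqrt{159}}{7} - \left(-5018 - 8804\right) = \frac{3 i \sqrt{318}}{7} - -13822 = \frac{3 i \sqrt{318}}{7} + 13822 = 13822 + \frac{3 i \sqrt{318}}{7}$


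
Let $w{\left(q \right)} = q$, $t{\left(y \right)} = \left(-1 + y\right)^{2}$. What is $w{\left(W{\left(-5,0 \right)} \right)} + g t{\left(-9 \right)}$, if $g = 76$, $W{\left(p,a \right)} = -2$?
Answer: $7598$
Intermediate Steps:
$w{\left(W{\left(-5,0 \right)} \right)} + g t{\left(-9 \right)} = -2 + 76 \left(-1 - 9\right)^{2} = -2 + 76 \left(-10\right)^{2} = -2 + 76 \cdot 100 = -2 + 7600 = 7598$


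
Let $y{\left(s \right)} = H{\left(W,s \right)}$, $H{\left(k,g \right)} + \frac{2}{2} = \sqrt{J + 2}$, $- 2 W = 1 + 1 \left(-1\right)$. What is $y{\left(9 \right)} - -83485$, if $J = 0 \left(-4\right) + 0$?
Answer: $83484 + \sqrt{2} \approx 83485.0$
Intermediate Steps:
$J = 0$ ($J = 0 + 0 = 0$)
$W = 0$ ($W = - \frac{1 + 1 \left(-1\right)}{2} = - \frac{1 - 1}{2} = \left(- \frac{1}{2}\right) 0 = 0$)
$H{\left(k,g \right)} = -1 + \sqrt{2}$ ($H{\left(k,g \right)} = -1 + \sqrt{0 + 2} = -1 + \sqrt{2}$)
$y{\left(s \right)} = -1 + \sqrt{2}$
$y{\left(9 \right)} - -83485 = \left(-1 + \sqrt{2}\right) - -83485 = \left(-1 + \sqrt{2}\right) + 83485 = 83484 + \sqrt{2}$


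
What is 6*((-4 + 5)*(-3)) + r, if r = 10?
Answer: -8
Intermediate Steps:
6*((-4 + 5)*(-3)) + r = 6*((-4 + 5)*(-3)) + 10 = 6*(1*(-3)) + 10 = 6*(-3) + 10 = -18 + 10 = -8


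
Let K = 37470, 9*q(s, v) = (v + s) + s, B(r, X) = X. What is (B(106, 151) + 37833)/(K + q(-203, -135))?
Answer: 341856/336689 ≈ 1.0153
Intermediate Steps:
q(s, v) = v/9 + 2*s/9 (q(s, v) = ((v + s) + s)/9 = ((s + v) + s)/9 = (v + 2*s)/9 = v/9 + 2*s/9)
(B(106, 151) + 37833)/(K + q(-203, -135)) = (151 + 37833)/(37470 + ((1/9)*(-135) + (2/9)*(-203))) = 37984/(37470 + (-15 - 406/9)) = 37984/(37470 - 541/9) = 37984/(336689/9) = 37984*(9/336689) = 341856/336689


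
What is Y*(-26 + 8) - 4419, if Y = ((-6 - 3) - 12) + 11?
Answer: -4239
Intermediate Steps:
Y = -10 (Y = (-9 - 12) + 11 = -21 + 11 = -10)
Y*(-26 + 8) - 4419 = -10*(-26 + 8) - 4419 = -10*(-18) - 4419 = 180 - 4419 = -4239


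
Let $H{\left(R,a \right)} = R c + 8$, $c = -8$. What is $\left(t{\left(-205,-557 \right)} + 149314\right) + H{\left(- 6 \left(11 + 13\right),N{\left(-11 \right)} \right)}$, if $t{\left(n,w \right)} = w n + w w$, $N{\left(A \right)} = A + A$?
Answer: $574908$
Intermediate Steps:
$N{\left(A \right)} = 2 A$
$t{\left(n,w \right)} = w^{2} + n w$ ($t{\left(n,w \right)} = n w + w^{2} = w^{2} + n w$)
$H{\left(R,a \right)} = 8 - 8 R$ ($H{\left(R,a \right)} = R \left(-8\right) + 8 = - 8 R + 8 = 8 - 8 R$)
$\left(t{\left(-205,-557 \right)} + 149314\right) + H{\left(- 6 \left(11 + 13\right),N{\left(-11 \right)} \right)} = \left(- 557 \left(-205 - 557\right) + 149314\right) - \left(-8 + 8 \left(- 6 \left(11 + 13\right)\right)\right) = \left(\left(-557\right) \left(-762\right) + 149314\right) - \left(-8 + 8 \left(\left(-6\right) 24\right)\right) = \left(424434 + 149314\right) + \left(8 - -1152\right) = 573748 + \left(8 + 1152\right) = 573748 + 1160 = 574908$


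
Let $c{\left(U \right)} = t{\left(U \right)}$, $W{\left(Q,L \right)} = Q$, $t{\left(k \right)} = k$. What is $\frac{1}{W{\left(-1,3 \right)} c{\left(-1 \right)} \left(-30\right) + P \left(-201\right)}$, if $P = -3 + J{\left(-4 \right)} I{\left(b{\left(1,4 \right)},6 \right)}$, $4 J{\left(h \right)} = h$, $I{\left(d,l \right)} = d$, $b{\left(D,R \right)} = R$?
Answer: $\frac{1}{1377} \approx 0.00072622$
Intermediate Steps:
$c{\left(U \right)} = U$
$J{\left(h \right)} = \frac{h}{4}$
$P = -7$ ($P = -3 + \frac{1}{4} \left(-4\right) 4 = -3 - 4 = -7$)
$\frac{1}{W{\left(-1,3 \right)} c{\left(-1 \right)} \left(-30\right) + P \left(-201\right)} = \frac{1}{\left(-1\right) \left(-1\right) \left(-30\right) - -1407} = \frac{1}{1 \left(-30\right) + 1407} = \frac{1}{-30 + 1407} = \frac{1}{1377}$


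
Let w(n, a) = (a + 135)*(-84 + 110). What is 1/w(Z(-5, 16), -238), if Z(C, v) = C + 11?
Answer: -1/2678 ≈ -0.00037341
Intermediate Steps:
Z(C, v) = 11 + C
w(n, a) = 3510 + 26*a (w(n, a) = (135 + a)*26 = 3510 + 26*a)
1/w(Z(-5, 16), -238) = 1/(3510 + 26*(-238)) = 1/(3510 - 6188) = 1/(-2678) = -1/2678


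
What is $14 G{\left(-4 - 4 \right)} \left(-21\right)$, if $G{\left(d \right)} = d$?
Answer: $2352$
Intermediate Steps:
$14 G{\left(-4 - 4 \right)} \left(-21\right) = 14 \left(-4 - 4\right) \left(-21\right) = 14 \left(-8\right) \left(-21\right) = \left(-112\right) \left(-21\right) = 2352$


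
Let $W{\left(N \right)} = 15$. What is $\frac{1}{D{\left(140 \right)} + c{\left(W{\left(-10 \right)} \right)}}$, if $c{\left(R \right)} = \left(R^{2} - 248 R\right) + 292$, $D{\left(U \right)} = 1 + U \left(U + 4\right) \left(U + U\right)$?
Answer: $\frac{1}{5641598} \approx 1.7725 \cdot 10^{-7}$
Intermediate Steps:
$D{\left(U \right)} = 1 + 2 U^{2} \left(4 + U\right)$ ($D{\left(U \right)} = 1 + U \left(4 + U\right) 2 U = 1 + U 2 U \left(4 + U\right) = 1 + 2 U^{2} \left(4 + U\right)$)
$c{\left(R \right)} = 292 + R^{2} - 248 R$
$\frac{1}{D{\left(140 \right)} + c{\left(W{\left(-10 \right)} \right)}} = \frac{1}{\left(1 + 2 \cdot 140^{3} + 8 \cdot 140^{2}\right) + \left(292 + 15^{2} - 3720\right)} = \frac{1}{\left(1 + 2 \cdot 2744000 + 8 \cdot 19600\right) + \left(292 + 225 - 3720\right)} = \frac{1}{\left(1 + 5488000 + 156800\right) - 3203} = \frac{1}{5644801 - 3203} = \frac{1}{5641598}$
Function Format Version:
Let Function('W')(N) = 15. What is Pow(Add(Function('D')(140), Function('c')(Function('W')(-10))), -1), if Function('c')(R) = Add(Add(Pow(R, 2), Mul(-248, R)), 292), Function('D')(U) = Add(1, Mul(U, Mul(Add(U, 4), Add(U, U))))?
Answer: Rational(1, 5641598) ≈ 1.7725e-7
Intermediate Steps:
Function('D')(U) = Add(1, Mul(2, Pow(U, 2), Add(4, U))) (Function('D')(U) = Add(1, Mul(U, Mul(Add(4, U), Mul(2, U)))) = Add(1, Mul(U, Mul(2, U, Add(4, U)))) = Add(1, Mul(2, Pow(U, 2), Add(4, U))))
Function('c')(R) = Add(292, Pow(R, 2), Mul(-248, R))
Pow(Add(Function('D')(140), Function('c')(Function('W')(-10))), -1) = Pow(Add(Add(1, Mul(2, Pow(140, 3)), Mul(8, Pow(140, 2))), Add(292, Pow(15, 2), Mul(-248, 15))), -1) = Pow(Add(Add(1, Mul(2, 2744000), Mul(8, 19600)), Add(292, 225, -3720)), -1) = Pow(Add(Add(1, 5488000, 156800), -3203), -1) = Pow(Add(5644801, -3203), -1) = Pow(5641598, -1) = Rational(1, 5641598)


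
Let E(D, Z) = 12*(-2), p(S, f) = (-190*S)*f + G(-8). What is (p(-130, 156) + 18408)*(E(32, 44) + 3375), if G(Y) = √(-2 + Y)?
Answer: 12973758408 + 3351*I*√10 ≈ 1.2974e+10 + 10597.0*I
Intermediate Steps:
p(S, f) = I*√10 - 190*S*f (p(S, f) = (-190*S)*f + √(-2 - 8) = -190*S*f + √(-10) = -190*S*f + I*√10 = I*√10 - 190*S*f)
E(D, Z) = -24
(p(-130, 156) + 18408)*(E(32, 44) + 3375) = ((I*√10 - 190*(-130)*156) + 18408)*(-24 + 3375) = ((I*√10 + 3853200) + 18408)*3351 = ((3853200 + I*√10) + 18408)*3351 = (3871608 + I*√10)*3351 = 12973758408 + 3351*I*√10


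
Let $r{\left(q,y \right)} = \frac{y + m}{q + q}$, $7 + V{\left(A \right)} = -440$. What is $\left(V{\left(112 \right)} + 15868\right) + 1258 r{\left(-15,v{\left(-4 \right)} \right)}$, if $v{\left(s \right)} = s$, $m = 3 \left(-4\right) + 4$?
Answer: $\frac{79621}{5} \approx 15924.0$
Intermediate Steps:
$m = -8$ ($m = -12 + 4 = -8$)
$V{\left(A \right)} = -447$ ($V{\left(A \right)} = -7 - 440 = -447$)
$r{\left(q,y \right)} = \frac{-8 + y}{2 q}$ ($r{\left(q,y \right)} = \frac{y - 8}{q + q} = \frac{-8 + y}{2 q}$)
$\left(V{\left(112 \right)} + 15868\right) + 1258 r{\left(-15,v{\left(-4 \right)} \right)} = \left(-447 + 15868\right) + 1258 \frac{-8 - 4}{2 \left(-15\right)} = 15421 + 1258 \cdot \frac{1}{2} \left(- \frac{1}{15}\right) \left(-12\right) = 15421 + 1258 \cdot \frac{2}{5} = 15421 + \frac{2516}{5} = \frac{79621}{5}$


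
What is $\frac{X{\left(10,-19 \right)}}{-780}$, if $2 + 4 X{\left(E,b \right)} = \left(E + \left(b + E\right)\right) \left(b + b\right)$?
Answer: $\frac{1}{78} \approx 0.012821$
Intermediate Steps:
$X{\left(E,b \right)} = - \frac{1}{2} + \frac{b \left(b + 2 E\right)}{2}$ ($X{\left(E,b \right)} = - \frac{1}{2} + \frac{\left(E + \left(b + E\right)\right) \left(b + b\right)}{4} = - \frac{1}{2} + \frac{\left(E + \left(E + b\right)\right) 2 b}{4} = - \frac{1}{2} + \frac{\left(b + 2 E\right) 2 b}{4} = - \frac{1}{2} + \frac{2 b \left(b + 2 E\right)}{4} = - \frac{1}{2} + \frac{b \left(b + 2 E\right)}{2}$)
$\frac{X{\left(10,-19 \right)}}{-780} = \frac{- \frac{1}{2} + \frac{\left(-19\right)^{2}}{2} + 10 \left(-19\right)}{-780} = \left(- \frac{1}{2} + \frac{1}{2} \cdot 361 - 190\right) \left(- \frac{1}{780}\right) = \left(- \frac{1}{2} + \frac{361}{2} - 190\right) \left(- \frac{1}{780}\right) = \left(-10\right) \left(- \frac{1}{780}\right) = \frac{1}{78}$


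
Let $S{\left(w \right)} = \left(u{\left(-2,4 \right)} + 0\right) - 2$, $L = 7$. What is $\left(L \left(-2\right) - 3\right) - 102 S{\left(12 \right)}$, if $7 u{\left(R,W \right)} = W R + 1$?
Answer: $289$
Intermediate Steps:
$u{\left(R,W \right)} = \frac{1}{7} + \frac{R W}{7}$ ($u{\left(R,W \right)} = \frac{W R + 1}{7} = \frac{R W + 1}{7} = \frac{1 + R W}{7} = \frac{1}{7} + \frac{R W}{7}$)
$S{\left(w \right)} = -3$ ($S{\left(w \right)} = \left(\left(\frac{1}{7} + \frac{1}{7} \left(-2\right) 4\right) + 0\right) - 2 = \left(\left(\frac{1}{7} - \frac{8}{7}\right) + 0\right) - 2 = \left(-1 + 0\right) - 2 = -1 - 2 = -3$)
$\left(L \left(-2\right) - 3\right) - 102 S{\left(12 \right)} = \left(7 \left(-2\right) - 3\right) - -306 = \left(-14 - 3\right) + 306 = -17 + 306 = 289$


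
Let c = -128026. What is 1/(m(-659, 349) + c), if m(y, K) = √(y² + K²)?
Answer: -64013/8195050297 - √556082/16390100594 ≈ -7.8567e-6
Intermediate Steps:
m(y, K) = √(K² + y²)
1/(m(-659, 349) + c) = 1/(√(349² + (-659)²) - 128026) = 1/(√(121801 + 434281) - 128026) = 1/(√556082 - 128026) = 1/(-128026 + √556082)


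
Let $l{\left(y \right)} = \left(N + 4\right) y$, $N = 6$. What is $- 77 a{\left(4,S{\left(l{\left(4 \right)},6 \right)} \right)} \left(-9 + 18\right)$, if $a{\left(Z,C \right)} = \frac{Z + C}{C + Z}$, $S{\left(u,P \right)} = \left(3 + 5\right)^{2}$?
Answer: $-693$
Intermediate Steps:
$l{\left(y \right)} = 10 y$ ($l{\left(y \right)} = \left(6 + 4\right) y = 10 y$)
$S{\left(u,P \right)} = 64$ ($S{\left(u,P \right)} = 8^{2} = 64$)
$a{\left(Z,C \right)} = 1$ ($a{\left(Z,C \right)} = \frac{C + Z}{C + Z} = 1$)
$- 77 a{\left(4,S{\left(l{\left(4 \right)},6 \right)} \right)} \left(-9 + 18\right) = \left(-77\right) 1 \left(-9 + 18\right) = \left(-77\right) 9 = -693$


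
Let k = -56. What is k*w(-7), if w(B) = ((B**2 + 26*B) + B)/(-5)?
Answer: -1568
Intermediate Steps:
w(B) = -27*B/5 - B**2/5 (w(B) = (B**2 + 27*B)*(-1/5) = -27*B/5 - B**2/5)
k*w(-7) = -(-56)*(-7)*(27 - 7)/5 = -(-56)*(-7)*20/5 = -56*28 = -1568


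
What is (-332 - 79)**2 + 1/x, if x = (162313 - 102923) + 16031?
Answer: 12740190742/75421 ≈ 1.6892e+5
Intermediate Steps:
x = 75421 (x = 59390 + 16031 = 75421)
(-332 - 79)**2 + 1/x = (-332 - 79)**2 + 1/75421 = (-411)**2 + 1/75421 = 168921 + 1/75421 = 12740190742/75421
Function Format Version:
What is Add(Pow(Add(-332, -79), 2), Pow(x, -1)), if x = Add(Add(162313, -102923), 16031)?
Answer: Rational(12740190742, 75421) ≈ 1.6892e+5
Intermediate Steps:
x = 75421 (x = Add(59390, 16031) = 75421)
Add(Pow(Add(-332, -79), 2), Pow(x, -1)) = Add(Pow(Add(-332, -79), 2), Pow(75421, -1)) = Add(Pow(-411, 2), Rational(1, 75421)) = Add(168921, Rational(1, 75421)) = Rational(12740190742, 75421)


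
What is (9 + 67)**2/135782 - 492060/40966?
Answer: -16644067826/1390611353 ≈ -11.969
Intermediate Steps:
(9 + 67)**2/135782 - 492060/40966 = 76**2*(1/135782) - 492060*1/40966 = 5776*(1/135782) - 246030/20483 = 2888/67891 - 246030/20483 = -16644067826/1390611353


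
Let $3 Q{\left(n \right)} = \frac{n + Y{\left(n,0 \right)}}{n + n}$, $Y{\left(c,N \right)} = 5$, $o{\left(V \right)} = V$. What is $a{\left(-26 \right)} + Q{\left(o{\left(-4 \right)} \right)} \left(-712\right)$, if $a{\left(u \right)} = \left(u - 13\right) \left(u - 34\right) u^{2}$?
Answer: $\frac{4745609}{3} \approx 1.5819 \cdot 10^{6}$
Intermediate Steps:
$Q{\left(n \right)} = \frac{5 + n}{6 n}$ ($Q{\left(n \right)} = \frac{\left(n + 5\right) \frac{1}{n + n}}{3} = \frac{\left(5 + n\right) \frac{1}{2 n}}{3} = \frac{\frac{1}{2} \frac{1}{n} \left(5 + n\right)}{3} = \frac{5 + n}{6 n}$)
$a{\left(u \right)} = u^{2} \left(-34 + u\right) \left(-13 + u\right)$ ($a{\left(u \right)} = \left(-13 + u\right) \left(-34 + u\right) u^{2} = \left(-34 + u\right) \left(-13 + u\right) u^{2} = u^{2} \left(-34 + u\right) \left(-13 + u\right)$)
$a{\left(-26 \right)} + Q{\left(o{\left(-4 \right)} \right)} \left(-712\right) = \left(-26\right)^{2} \left(442 + \left(-26\right)^{2} - -1222\right) + \frac{5 - 4}{6 \left(-4\right)} \left(-712\right) = 676 \left(442 + 676 + 1222\right) + \frac{1}{6} \left(- \frac{1}{4}\right) 1 \left(-712\right) = 676 \cdot 2340 - - \frac{89}{3} = 1581840 + \frac{89}{3} = \frac{4745609}{3}$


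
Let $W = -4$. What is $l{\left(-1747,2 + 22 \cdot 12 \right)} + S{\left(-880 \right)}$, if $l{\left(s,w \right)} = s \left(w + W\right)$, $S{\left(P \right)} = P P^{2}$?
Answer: $-681929714$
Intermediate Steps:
$S{\left(P \right)} = P^{3}$
$l{\left(s,w \right)} = s \left(-4 + w\right)$ ($l{\left(s,w \right)} = s \left(w - 4\right) = s \left(-4 + w\right)$)
$l{\left(-1747,2 + 22 \cdot 12 \right)} + S{\left(-880 \right)} = - 1747 \left(-4 + \left(2 + 22 \cdot 12\right)\right) + \left(-880\right)^{3} = - 1747 \left(-4 + \left(2 + 264\right)\right) - 681472000 = - 1747 \left(-4 + 266\right) - 681472000 = \left(-1747\right) 262 - 681472000 = -457714 - 681472000 = -681929714$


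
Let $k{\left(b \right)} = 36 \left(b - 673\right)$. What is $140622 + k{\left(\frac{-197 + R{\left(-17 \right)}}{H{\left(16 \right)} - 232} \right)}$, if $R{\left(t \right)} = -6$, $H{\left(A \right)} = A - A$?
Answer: $\frac{232851}{2} \approx 1.1643 \cdot 10^{5}$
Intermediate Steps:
$H{\left(A \right)} = 0$
$k{\left(b \right)} = -24228 + 36 b$ ($k{\left(b \right)} = 36 \left(-673 + b\right) = -24228 + 36 b$)
$140622 + k{\left(\frac{-197 + R{\left(-17 \right)}}{H{\left(16 \right)} - 232} \right)} = 140622 - \left(24228 - 36 \frac{-197 - 6}{0 - 232}\right) = 140622 - \left(24228 - 36 \left(- \frac{203}{-232}\right)\right) = 140622 - \left(24228 - 36 \left(\left(-203\right) \left(- \frac{1}{232}\right)\right)\right) = 140622 + \left(-24228 + 36 \cdot \frac{7}{8}\right) = 140622 + \left(-24228 + \frac{63}{2}\right) = 140622 - \frac{48393}{2} = \frac{232851}{2}$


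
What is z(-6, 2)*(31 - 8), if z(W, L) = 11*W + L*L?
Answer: -1426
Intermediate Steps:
z(W, L) = L² + 11*W (z(W, L) = 11*W + L² = L² + 11*W)
z(-6, 2)*(31 - 8) = (2² + 11*(-6))*(31 - 8) = (4 - 66)*23 = -62*23 = -1426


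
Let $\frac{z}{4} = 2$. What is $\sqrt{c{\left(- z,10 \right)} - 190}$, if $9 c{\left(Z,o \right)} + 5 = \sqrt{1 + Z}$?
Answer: $\frac{\sqrt{-1715 + i \sqrt{7}}}{3} \approx 0.010648 + 13.804 i$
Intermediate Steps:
$z = 8$ ($z = 4 \cdot 2 = 8$)
$c{\left(Z,o \right)} = - \frac{5}{9} + \frac{\sqrt{1 + Z}}{9}$
$\sqrt{c{\left(- z,10 \right)} - 190} = \sqrt{\left(- \frac{5}{9} + \frac{\sqrt{1 - 8}}{9}\right) - 190} = \sqrt{\left(- \frac{5}{9} + \frac{\sqrt{-7}}{9}\right) - 190} = \sqrt{\left(- \frac{5}{9} + \frac{i \sqrt{7}}{9}\right) - 190} = \sqrt{- \frac{1715}{9} + \frac{i \sqrt{7}}{9}}$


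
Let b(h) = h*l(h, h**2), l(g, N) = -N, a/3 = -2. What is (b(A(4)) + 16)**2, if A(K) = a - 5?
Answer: 1814409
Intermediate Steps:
a = -6 (a = 3*(-2) = -6)
A(K) = -11 (A(K) = -6 - 5 = -11)
b(h) = -h**3 (b(h) = h*(-h**2) = -h**3)
(b(A(4)) + 16)**2 = (-1*(-11)**3 + 16)**2 = (-1*(-1331) + 16)**2 = (1331 + 16)**2 = 1347**2 = 1814409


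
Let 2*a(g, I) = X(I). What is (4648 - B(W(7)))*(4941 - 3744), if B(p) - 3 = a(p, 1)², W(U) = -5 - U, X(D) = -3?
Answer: 22229487/4 ≈ 5.5574e+6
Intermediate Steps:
a(g, I) = -3/2 (a(g, I) = (½)*(-3) = -3/2)
B(p) = 21/4 (B(p) = 3 + (-3/2)² = 3 + 9/4 = 21/4)
(4648 - B(W(7)))*(4941 - 3744) = (4648 - 1*21/4)*(4941 - 3744) = (4648 - 21/4)*1197 = (18571/4)*1197 = 22229487/4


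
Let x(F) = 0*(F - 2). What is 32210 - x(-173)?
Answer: 32210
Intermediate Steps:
x(F) = 0 (x(F) = 0*(-2 + F) = 0)
32210 - x(-173) = 32210 - 1*0 = 32210 + 0 = 32210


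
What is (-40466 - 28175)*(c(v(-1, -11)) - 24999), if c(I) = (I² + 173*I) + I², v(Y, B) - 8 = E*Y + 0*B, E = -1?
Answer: 1597962480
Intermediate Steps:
v(Y, B) = 8 - Y (v(Y, B) = 8 + (-Y + 0*B) = 8 + (-Y + 0) = 8 - Y)
c(I) = 2*I² + 173*I
(-40466 - 28175)*(c(v(-1, -11)) - 24999) = (-40466 - 28175)*((8 - 1*(-1))*(173 + 2*(8 - 1*(-1))) - 24999) = -68641*((8 + 1)*(173 + 2*(8 + 1)) - 24999) = -68641*(9*(173 + 2*9) - 24999) = -68641*(9*(173 + 18) - 24999) = -68641*(9*191 - 24999) = -68641*(1719 - 24999) = -68641*(-23280) = 1597962480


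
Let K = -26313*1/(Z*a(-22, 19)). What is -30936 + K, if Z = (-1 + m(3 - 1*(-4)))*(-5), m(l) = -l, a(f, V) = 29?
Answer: -35912073/1160 ≈ -30959.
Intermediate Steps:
Z = 40 (Z = (-1 - (3 - 1*(-4)))*(-5) = (-1 - (3 + 4))*(-5) = (-1 - 1*7)*(-5) = (-1 - 7)*(-5) = -8*(-5) = 40)
K = -26313/1160 (K = -26313/(29*40) = -26313/1160 ≈ -22.684)
-30936 + K = -30936 - 26313/1160 = -35912073/1160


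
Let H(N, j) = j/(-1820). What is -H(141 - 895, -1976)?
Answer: -38/35 ≈ -1.0857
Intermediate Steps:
H(N, j) = -j/1820 (H(N, j) = j*(-1/1820) = -j/1820)
-H(141 - 895, -1976) = -(-1)*(-1976)/1820 = -1*38/35 = -38/35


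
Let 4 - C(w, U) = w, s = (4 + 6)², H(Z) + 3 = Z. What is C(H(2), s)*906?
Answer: 4530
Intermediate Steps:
H(Z) = -3 + Z
s = 100 (s = 10² = 100)
C(w, U) = 4 - w
C(H(2), s)*906 = (4 - (-3 + 2))*906 = (4 - 1*(-1))*906 = (4 + 1)*906 = 5*906 = 4530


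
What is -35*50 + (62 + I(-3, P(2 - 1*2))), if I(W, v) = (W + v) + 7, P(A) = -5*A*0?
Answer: -1684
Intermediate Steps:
P(A) = 0
I(W, v) = 7 + W + v
-35*50 + (62 + I(-3, P(2 - 1*2))) = -35*50 + (62 + (7 - 3 + 0)) = -1750 + (62 + 4) = -1750 + 66 = -1684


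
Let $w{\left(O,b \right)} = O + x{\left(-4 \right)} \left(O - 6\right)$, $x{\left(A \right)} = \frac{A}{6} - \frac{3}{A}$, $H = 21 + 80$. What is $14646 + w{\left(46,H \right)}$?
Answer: $\frac{44086}{3} \approx 14695.0$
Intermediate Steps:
$H = 101$
$x{\left(A \right)} = - \frac{3}{A} + \frac{A}{6}$ ($x{\left(A \right)} = A \frac{1}{6} - \frac{3}{A} = \frac{A}{6} - \frac{3}{A} = - \frac{3}{A} + \frac{A}{6}$)
$w{\left(O,b \right)} = - \frac{1}{2} + \frac{13 O}{12}$ ($w{\left(O,b \right)} = O + \left(- \frac{3}{-4} + \frac{1}{6} \left(-4\right)\right) \left(O - 6\right) = O + \left(\left(-3\right) \left(- \frac{1}{4}\right) - \frac{2}{3}\right) \left(-6 + O\right) = O + \left(\frac{3}{4} - \frac{2}{3}\right) \left(-6 + O\right) = O + \frac{-6 + O}{12} = O + \left(- \frac{1}{2} + \frac{O}{12}\right) = - \frac{1}{2} + \frac{13 O}{12}$)
$14646 + w{\left(46,H \right)} = 14646 + \left(- \frac{1}{2} + \frac{13}{12} \cdot 46\right) = 14646 + \left(- \frac{1}{2} + \frac{299}{6}\right) = 14646 + \frac{148}{3} = \frac{44086}{3}$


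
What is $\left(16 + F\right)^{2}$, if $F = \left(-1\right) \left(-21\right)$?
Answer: $1369$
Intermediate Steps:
$F = 21$
$\left(16 + F\right)^{2} = \left(16 + 21\right)^{2} = 37^{2} = 1369$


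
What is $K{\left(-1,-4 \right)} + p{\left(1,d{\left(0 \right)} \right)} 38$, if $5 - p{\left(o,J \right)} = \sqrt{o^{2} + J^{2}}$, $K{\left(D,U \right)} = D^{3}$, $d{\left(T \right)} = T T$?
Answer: $151$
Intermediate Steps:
$d{\left(T \right)} = T^{2}$
$p{\left(o,J \right)} = 5 - \sqrt{J^{2} + o^{2}}$ ($p{\left(o,J \right)} = 5 - \sqrt{o^{2} + J^{2}} = 5 - \sqrt{J^{2} + o^{2}}$)
$K{\left(-1,-4 \right)} + p{\left(1,d{\left(0 \right)} \right)} 38 = \left(-1\right)^{3} + \left(5 - \sqrt{\left(0^{2}\right)^{2} + 1^{2}}\right) 38 = -1 + \left(5 - \sqrt{0^{2} + 1}\right) 38 = -1 + \left(5 - \sqrt{0 + 1}\right) 38 = -1 + \left(5 - \sqrt{1}\right) 38 = -1 + \left(5 - 1\right) 38 = -1 + 4 \cdot 38 = -1 + 152 = 151$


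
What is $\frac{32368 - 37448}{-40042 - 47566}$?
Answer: $\frac{635}{10951} \approx 0.057986$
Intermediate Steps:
$\frac{32368 - 37448}{-40042 - 47566} = \frac{32368 - 37448}{-87608} = \left(32368 - 37448\right) \left(- \frac{1}{87608}\right) = \left(-5080\right) \left(- \frac{1}{87608}\right) = \frac{635}{10951}$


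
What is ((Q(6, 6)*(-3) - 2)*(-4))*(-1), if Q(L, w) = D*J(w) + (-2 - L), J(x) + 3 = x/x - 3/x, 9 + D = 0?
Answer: -182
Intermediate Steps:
D = -9 (D = -9 + 0 = -9)
J(x) = -2 - 3/x (J(x) = -3 + (x/x - 3/x) = -3 + (1 - 3/x) = -2 - 3/x)
Q(L, w) = 16 - L + 27/w (Q(L, w) = -9*(-2 - 3/w) + (-2 - L) = (18 + 27/w) + (-2 - L) = 16 - L + 27/w)
((Q(6, 6)*(-3) - 2)*(-4))*(-1) = (((16 - 1*6 + 27/6)*(-3) - 2)*(-4))*(-1) = (((16 - 6 + 27*(1/6))*(-3) - 2)*(-4))*(-1) = (((16 - 6 + 9/2)*(-3) - 2)*(-4))*(-1) = (((29/2)*(-3) - 2)*(-4))*(-1) = ((-87/2 - 2)*(-4))*(-1) = -91/2*(-4)*(-1) = 182*(-1) = -182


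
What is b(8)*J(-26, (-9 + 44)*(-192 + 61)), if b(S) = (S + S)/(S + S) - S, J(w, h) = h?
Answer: 32095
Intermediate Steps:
b(S) = 1 - S (b(S) = (2*S)/((2*S)) - S = (2*S)*(1/(2*S)) - S = 1 - S)
b(8)*J(-26, (-9 + 44)*(-192 + 61)) = (1 - 1*8)*((-9 + 44)*(-192 + 61)) = (1 - 8)*(35*(-131)) = -7*(-4585) = 32095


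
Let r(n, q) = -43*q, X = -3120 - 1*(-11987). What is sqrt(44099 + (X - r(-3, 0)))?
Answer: sqrt(52966) ≈ 230.14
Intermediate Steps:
X = 8867 (X = -3120 + 11987 = 8867)
sqrt(44099 + (X - r(-3, 0))) = sqrt(44099 + (8867 - (-43)*0)) = sqrt(44099 + (8867 - 1*0)) = sqrt(44099 + (8867 + 0)) = sqrt(44099 + 8867) = sqrt(52966)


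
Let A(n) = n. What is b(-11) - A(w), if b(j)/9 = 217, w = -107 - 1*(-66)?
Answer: 1994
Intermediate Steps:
w = -41 (w = -107 + 66 = -41)
b(j) = 1953 (b(j) = 9*217 = 1953)
b(-11) - A(w) = 1953 - 1*(-41) = 1953 + 41 = 1994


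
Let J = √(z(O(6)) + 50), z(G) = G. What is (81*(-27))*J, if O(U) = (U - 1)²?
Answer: -10935*√3 ≈ -18940.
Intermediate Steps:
O(U) = (-1 + U)²
J = 5*√3 (J = √((-1 + 6)² + 50) = √(5² + 50) = √(25 + 50) = √75 = 5*√3 ≈ 8.6602)
(81*(-27))*J = (81*(-27))*(5*√3) = -10935*√3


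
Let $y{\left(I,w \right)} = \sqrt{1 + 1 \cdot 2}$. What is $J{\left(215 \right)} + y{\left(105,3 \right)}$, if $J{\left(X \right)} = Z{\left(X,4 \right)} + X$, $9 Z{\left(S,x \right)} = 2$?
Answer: $\frac{1937}{9} + \sqrt{3} \approx 216.95$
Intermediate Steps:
$Z{\left(S,x \right)} = \frac{2}{9}$ ($Z{\left(S,x \right)} = \frac{1}{9} \cdot 2 = \frac{2}{9}$)
$y{\left(I,w \right)} = \sqrt{3}$ ($y{\left(I,w \right)} = \sqrt{1 + 2} = \sqrt{3}$)
$J{\left(X \right)} = \frac{2}{9} + X$
$J{\left(215 \right)} + y{\left(105,3 \right)} = \left(\frac{2}{9} + 215\right) + \sqrt{3} = \frac{1937}{9} + \sqrt{3}$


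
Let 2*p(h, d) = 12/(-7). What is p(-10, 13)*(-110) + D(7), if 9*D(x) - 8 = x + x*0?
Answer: 2015/21 ≈ 95.952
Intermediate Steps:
p(h, d) = -6/7 (p(h, d) = (12/(-7))/2 = (12*(-⅐))/2 = (½)*(-12/7) = -6/7)
D(x) = 8/9 + x/9 (D(x) = 8/9 + (x + x*0)/9 = 8/9 + (x + 0)/9 = 8/9 + x/9)
p(-10, 13)*(-110) + D(7) = -6/7*(-110) + (8/9 + (⅑)*7) = 660/7 + (8/9 + 7/9) = 660/7 + 5/3 = 2015/21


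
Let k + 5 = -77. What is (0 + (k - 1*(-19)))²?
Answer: 3969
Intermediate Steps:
k = -82 (k = -5 - 77 = -82)
(0 + (k - 1*(-19)))² = (0 + (-82 - 1*(-19)))² = (0 + (-82 + 19))² = (0 - 63)² = (-63)² = 3969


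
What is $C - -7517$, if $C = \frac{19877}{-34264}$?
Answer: $\frac{257542611}{34264} \approx 7516.4$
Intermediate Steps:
$C = - \frac{19877}{34264}$ ($C = 19877 \left(- \frac{1}{34264}\right) = - \frac{19877}{34264} \approx -0.58011$)
$C - -7517 = - \frac{19877}{34264} - -7517 = - \frac{19877}{34264} + 7517 = \frac{257542611}{34264}$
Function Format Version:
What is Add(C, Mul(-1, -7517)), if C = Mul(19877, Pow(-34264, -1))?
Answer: Rational(257542611, 34264) ≈ 7516.4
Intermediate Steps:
C = Rational(-19877, 34264) (C = Mul(19877, Rational(-1, 34264)) = Rational(-19877, 34264) ≈ -0.58011)
Add(C, Mul(-1, -7517)) = Add(Rational(-19877, 34264), Mul(-1, -7517)) = Add(Rational(-19877, 34264), 7517) = Rational(257542611, 34264)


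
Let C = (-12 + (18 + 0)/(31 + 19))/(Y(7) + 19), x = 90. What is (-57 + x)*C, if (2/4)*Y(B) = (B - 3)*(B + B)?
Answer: -9603/3275 ≈ -2.9322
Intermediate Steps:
Y(B) = 4*B*(-3 + B) (Y(B) = 2*((B - 3)*(B + B)) = 2*((-3 + B)*(2*B)) = 2*(2*B*(-3 + B)) = 4*B*(-3 + B))
C = -291/3275 (C = (-12 + (18 + 0)/(31 + 19))/(4*7*(-3 + 7) + 19) = (-12 + 18/50)/(4*7*4 + 19) = (-12 + 18*(1/50))/(112 + 19) = (-12 + 9/25)/131 = -291/25*1/131 = -291/3275 ≈ -0.088855)
(-57 + x)*C = (-57 + 90)*(-291/3275) = 33*(-291/3275) = -9603/3275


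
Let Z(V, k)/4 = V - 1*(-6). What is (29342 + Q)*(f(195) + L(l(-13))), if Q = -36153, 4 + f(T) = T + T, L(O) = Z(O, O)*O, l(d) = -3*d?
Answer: -50442266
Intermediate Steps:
Z(V, k) = 24 + 4*V (Z(V, k) = 4*(V - 1*(-6)) = 4*(V + 6) = 4*(6 + V) = 24 + 4*V)
L(O) = O*(24 + 4*O) (L(O) = (24 + 4*O)*O = O*(24 + 4*O))
f(T) = -4 + 2*T (f(T) = -4 + (T + T) = -4 + 2*T)
(29342 + Q)*(f(195) + L(l(-13))) = (29342 - 36153)*((-4 + 2*195) + 4*(-3*(-13))*(6 - 3*(-13))) = -6811*((-4 + 390) + 4*39*(6 + 39)) = -6811*(386 + 4*39*45) = -6811*(386 + 7020) = -6811*7406 = -50442266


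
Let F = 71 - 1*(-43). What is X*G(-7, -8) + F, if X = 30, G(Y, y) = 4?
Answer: 234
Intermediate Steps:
F = 114 (F = 71 + 43 = 114)
X*G(-7, -8) + F = 30*4 + 114 = 120 + 114 = 234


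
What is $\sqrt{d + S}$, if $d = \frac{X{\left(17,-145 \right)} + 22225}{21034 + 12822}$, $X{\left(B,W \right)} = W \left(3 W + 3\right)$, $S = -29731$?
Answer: $\frac{i \sqrt{1006487871}}{184} \approx 172.42 i$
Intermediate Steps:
$X{\left(B,W \right)} = W \left(3 + 3 W\right)$
$d = \frac{84865}{33856}$ ($d = \frac{3 \left(-145\right) \left(1 - 145\right) + 22225}{21034 + 12822} = \frac{3 \left(-145\right) \left(-144\right) + 22225}{33856} = \left(62640 + 22225\right) \frac{1}{33856} = 84865 \cdot \frac{1}{33856} = \frac{84865}{33856} \approx 2.5066$)
$\sqrt{d + S} = \sqrt{\frac{84865}{33856} - 29731} = \sqrt{- \frac{1006487871}{33856}} = \frac{i \sqrt{1006487871}}{184}$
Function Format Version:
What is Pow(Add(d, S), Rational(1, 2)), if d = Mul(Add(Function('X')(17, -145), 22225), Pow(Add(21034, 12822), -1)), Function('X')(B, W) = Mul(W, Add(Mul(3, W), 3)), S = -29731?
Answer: Mul(Rational(1, 184), I, Pow(1006487871, Rational(1, 2))) ≈ Mul(172.42, I)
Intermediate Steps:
Function('X')(B, W) = Mul(W, Add(3, Mul(3, W)))
d = Rational(84865, 33856) (d = Mul(Add(Mul(3, -145, Add(1, -145)), 22225), Pow(Add(21034, 12822), -1)) = Mul(Add(Mul(3, -145, -144), 22225), Pow(33856, -1)) = Mul(Add(62640, 22225), Rational(1, 33856)) = Mul(84865, Rational(1, 33856)) = Rational(84865, 33856) ≈ 2.5066)
Pow(Add(d, S), Rational(1, 2)) = Pow(Add(Rational(84865, 33856), -29731), Rational(1, 2)) = Pow(Rational(-1006487871, 33856), Rational(1, 2)) = Mul(Rational(1, 184), I, Pow(1006487871, Rational(1, 2)))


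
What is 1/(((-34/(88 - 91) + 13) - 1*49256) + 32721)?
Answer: -3/49532 ≈ -6.0567e-5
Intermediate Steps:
1/(((-34/(88 - 91) + 13) - 1*49256) + 32721) = 1/(((-34/(-3) + 13) - 49256) + 32721) = 1/(((-⅓*(-34) + 13) - 49256) + 32721) = 1/(((34/3 + 13) - 49256) + 32721) = 1/((73/3 - 49256) + 32721) = 1/(-147695/3 + 32721) = 1/(-49532/3) = -3/49532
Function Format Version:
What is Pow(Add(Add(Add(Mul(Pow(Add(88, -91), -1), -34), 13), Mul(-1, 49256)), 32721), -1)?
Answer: Rational(-3, 49532) ≈ -6.0567e-5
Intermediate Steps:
Pow(Add(Add(Add(Mul(Pow(Add(88, -91), -1), -34), 13), Mul(-1, 49256)), 32721), -1) = Pow(Add(Add(Add(Mul(Pow(-3, -1), -34), 13), -49256), 32721), -1) = Pow(Add(Add(Add(Mul(Rational(-1, 3), -34), 13), -49256), 32721), -1) = Pow(Add(Add(Add(Rational(34, 3), 13), -49256), 32721), -1) = Pow(Add(Add(Rational(73, 3), -49256), 32721), -1) = Pow(Add(Rational(-147695, 3), 32721), -1) = Pow(Rational(-49532, 3), -1) = Rational(-3, 49532)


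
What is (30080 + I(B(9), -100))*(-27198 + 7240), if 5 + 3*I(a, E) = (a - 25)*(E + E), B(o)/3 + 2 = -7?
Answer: -669491110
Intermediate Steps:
B(o) = -27 (B(o) = -6 + 3*(-7) = -6 - 21 = -27)
I(a, E) = -5/3 + 2*E*(-25 + a)/3 (I(a, E) = -5/3 + ((a - 25)*(E + E))/3 = -5/3 + ((-25 + a)*(2*E))/3 = -5/3 + (2*E*(-25 + a))/3 = -5/3 + 2*E*(-25 + a)/3)
(30080 + I(B(9), -100))*(-27198 + 7240) = (30080 + (-5/3 - 50/3*(-100) + (2/3)*(-100)*(-27)))*(-27198 + 7240) = (30080 + (-5/3 + 5000/3 + 1800))*(-19958) = (30080 + 3465)*(-19958) = 33545*(-19958) = -669491110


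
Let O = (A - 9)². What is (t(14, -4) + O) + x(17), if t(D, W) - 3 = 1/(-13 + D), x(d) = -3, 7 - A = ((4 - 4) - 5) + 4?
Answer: 2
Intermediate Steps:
A = 8 (A = 7 - (((4 - 4) - 5) + 4) = 7 - ((0 - 5) + 4) = 7 - (-5 + 4) = 7 - 1*(-1) = 7 + 1 = 8)
O = 1 (O = (8 - 9)² = (-1)² = 1)
t(D, W) = 3 + 1/(-13 + D)
(t(14, -4) + O) + x(17) = ((-38 + 3*14)/(-13 + 14) + 1) - 3 = ((-38 + 42)/1 + 1) - 3 = (1*4 + 1) - 3 = (4 + 1) - 3 = 5 - 3 = 2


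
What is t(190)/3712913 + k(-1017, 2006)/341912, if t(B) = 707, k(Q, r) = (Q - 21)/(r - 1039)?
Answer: 114950315717/613798177918676 ≈ 0.00018728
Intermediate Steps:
k(Q, r) = (-21 + Q)/(-1039 + r)
t(190)/3712913 + k(-1017, 2006)/341912 = 707/3712913 + ((-21 - 1017)/(-1039 + 2006))/341912 = 707*(1/3712913) + (-1038/967)*(1/341912) = 707/3712913 + ((1/967)*(-1038))*(1/341912) = 707/3712913 - 1038/967*1/341912 = 707/3712913 - 519/165314452 = 114950315717/613798177918676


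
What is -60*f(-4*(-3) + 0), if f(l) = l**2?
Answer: -8640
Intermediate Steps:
-60*f(-4*(-3) + 0) = -60*(-4*(-3) + 0)**2 = -60*(12 + 0)**2 = -60*12**2 = -60*144 = -8640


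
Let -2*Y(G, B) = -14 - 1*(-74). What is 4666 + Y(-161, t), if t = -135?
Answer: 4636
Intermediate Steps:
Y(G, B) = -30 (Y(G, B) = -(-14 - 1*(-74))/2 = -(-14 + 74)/2 = -1/2*60 = -30)
4666 + Y(-161, t) = 4666 - 30 = 4636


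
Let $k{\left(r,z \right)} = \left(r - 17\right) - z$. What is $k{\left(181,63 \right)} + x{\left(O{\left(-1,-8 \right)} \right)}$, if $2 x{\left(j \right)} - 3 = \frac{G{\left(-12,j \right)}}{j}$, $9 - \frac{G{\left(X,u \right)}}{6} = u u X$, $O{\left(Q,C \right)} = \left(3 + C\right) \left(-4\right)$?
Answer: $\frac{16477}{20} \approx 823.85$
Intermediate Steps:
$O{\left(Q,C \right)} = -12 - 4 C$
$G{\left(X,u \right)} = 54 - 6 X u^{2}$ ($G{\left(X,u \right)} = 54 - 6 u u X = 54 - 6 u^{2} X = 54 - 6 X u^{2}$)
$k{\left(r,z \right)} = -17 + r - z$ ($k{\left(r,z \right)} = \left(-17 + r\right) - z = -17 + r - z$)
$x{\left(j \right)} = \frac{3}{2} + \frac{54 + 72 j^{2}}{2 j}$ ($x{\left(j \right)} = \frac{3}{2} + \frac{\left(54 - - 72 j^{2}\right) \frac{1}{j}}{2} = \frac{3}{2} + \frac{\left(54 + 72 j^{2}\right) \frac{1}{j}}{2} = \frac{3}{2} + \frac{\frac{1}{j} \left(54 + 72 j^{2}\right)}{2} = \frac{3}{2} + \frac{54 + 72 j^{2}}{2 j}$)
$k{\left(181,63 \right)} + x{\left(O{\left(-1,-8 \right)} \right)} = \left(-17 + 181 - 63\right) + \left(\frac{3}{2} + \frac{27}{-12 - -32} + 36 \left(-12 - -32\right)\right) = \left(-17 + 181 - 63\right) + \left(\frac{3}{2} + \frac{27}{-12 + 32} + 36 \left(-12 + 32\right)\right) = 101 + \left(\frac{3}{2} + \frac{27}{20} + 36 \cdot 20\right) = 101 + \left(\frac{3}{2} + 27 \cdot \frac{1}{20} + 720\right) = 101 + \left(\frac{3}{2} + \frac{27}{20} + 720\right) = 101 + \frac{14457}{20} = \frac{16477}{20}$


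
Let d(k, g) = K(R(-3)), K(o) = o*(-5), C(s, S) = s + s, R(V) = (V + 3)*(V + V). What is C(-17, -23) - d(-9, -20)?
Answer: -34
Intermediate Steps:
R(V) = 2*V*(3 + V) (R(V) = (3 + V)*(2*V) = 2*V*(3 + V))
C(s, S) = 2*s
K(o) = -5*o
d(k, g) = 0 (d(k, g) = -10*(-3)*(3 - 3) = -10*(-3)*0 = -5*0 = 0)
C(-17, -23) - d(-9, -20) = 2*(-17) - 1*0 = -34 + 0 = -34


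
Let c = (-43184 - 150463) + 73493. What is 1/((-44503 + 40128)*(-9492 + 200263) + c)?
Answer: -1/834743279 ≈ -1.1980e-9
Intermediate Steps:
c = -120154 (c = -193647 + 73493 = -120154)
1/((-44503 + 40128)*(-9492 + 200263) + c) = 1/((-44503 + 40128)*(-9492 + 200263) - 120154) = 1/(-4375*190771 - 120154) = 1/(-834623125 - 120154) = 1/(-834743279) = -1/834743279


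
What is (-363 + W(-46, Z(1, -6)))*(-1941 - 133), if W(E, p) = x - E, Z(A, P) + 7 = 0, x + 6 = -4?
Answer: 678198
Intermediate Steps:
x = -10 (x = -6 - 4 = -10)
Z(A, P) = -7 (Z(A, P) = -7 + 0 = -7)
W(E, p) = -10 - E
(-363 + W(-46, Z(1, -6)))*(-1941 - 133) = (-363 + (-10 - 1*(-46)))*(-1941 - 133) = (-363 + (-10 + 46))*(-2074) = (-363 + 36)*(-2074) = -327*(-2074) = 678198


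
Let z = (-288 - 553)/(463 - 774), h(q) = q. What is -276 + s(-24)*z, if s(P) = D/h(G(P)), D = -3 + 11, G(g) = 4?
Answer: -84154/311 ≈ -270.59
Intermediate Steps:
D = 8
z = 841/311 (z = -841/(-311) = -841*(-1/311) = 841/311 ≈ 2.7042)
s(P) = 2 (s(P) = 8/4 = 8*(¼) = 2)
-276 + s(-24)*z = -276 + 2*(841/311) = -276 + 1682/311 = -84154/311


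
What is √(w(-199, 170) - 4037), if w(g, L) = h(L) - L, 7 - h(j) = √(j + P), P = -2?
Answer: √(-4200 - 2*√42) ≈ 64.907*I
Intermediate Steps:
h(j) = 7 - √(-2 + j) (h(j) = 7 - √(j - 2) = 7 - √(-2 + j))
w(g, L) = 7 - L - √(-2 + L) (w(g, L) = (7 - √(-2 + L)) - L = 7 - L - √(-2 + L))
√(w(-199, 170) - 4037) = √((7 - 1*170 - √(-2 + 170)) - 4037) = √((7 - 170 - √168) - 4037) = √((7 - 170 - 2*√42) - 4037) = √((-163 - 2*√42) - 4037) = √(-4200 - 2*√42)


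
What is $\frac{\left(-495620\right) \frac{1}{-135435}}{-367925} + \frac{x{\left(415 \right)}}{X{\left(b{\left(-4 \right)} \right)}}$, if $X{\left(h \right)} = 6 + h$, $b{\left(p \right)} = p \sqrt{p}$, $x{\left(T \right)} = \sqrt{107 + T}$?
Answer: $- \frac{99124}{9965984475} + \frac{\sqrt{58} \left(3587754411 + 4783672548 i\right)}{19931968950} \approx 1.3708 + 1.8278 i$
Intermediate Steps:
$b{\left(p \right)} = p^{\frac{3}{2}}$
$\frac{\left(-495620\right) \frac{1}{-135435}}{-367925} + \frac{x{\left(415 \right)}}{X{\left(b{\left(-4 \right)} \right)}} = \frac{\left(-495620\right) \frac{1}{-135435}}{-367925} + \frac{\sqrt{107 + 415}}{6 + \left(-4\right)^{\frac{3}{2}}} = \left(-495620\right) \left(- \frac{1}{135435}\right) \left(- \frac{1}{367925}\right) + \frac{\sqrt{522}}{6 - 8 i} = \frac{99124}{27087} \left(- \frac{1}{367925}\right) + 3 \sqrt{58} \frac{6 + 8 i}{100} = - \frac{99124}{9965984475} + \frac{3 \sqrt{58} \left(6 + 8 i\right)}{100}$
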